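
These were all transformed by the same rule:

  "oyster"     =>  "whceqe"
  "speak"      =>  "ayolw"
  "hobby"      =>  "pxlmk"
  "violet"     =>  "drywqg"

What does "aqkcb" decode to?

The shift increases by 1 at each position, starting from +8: 8, 9, 10, ….
Decoding aqkcb: a−8=s, q−9=h, k−10=a, c−11=r, b−12=p.

sharp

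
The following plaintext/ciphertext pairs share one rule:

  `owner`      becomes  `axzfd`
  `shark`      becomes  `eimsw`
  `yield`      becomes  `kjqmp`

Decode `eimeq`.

shade

Shifts by position in owner: pos 0: o→a (+12), pos 1: w→x (+1), pos 2: n→z (+12), pos 3: e→f (+1) — repeating every 2. The shifts repeat in a cycle of length 2: positions 0,1,… shift by +12, +1, then the pattern repeats.
Undoing it on eimeq: e−12=s, i−1=h, m−12=a, e−1=d, q−12=e.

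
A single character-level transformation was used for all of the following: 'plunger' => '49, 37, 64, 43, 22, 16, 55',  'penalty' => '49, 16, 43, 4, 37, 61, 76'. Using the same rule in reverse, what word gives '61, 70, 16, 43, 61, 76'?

twenty

Each letter becomes 3×(its alphabet position, a=1..z=26) + 1.
Reversing it on 61, 70, 16, 43, 61, 76: 61→(61−1)÷3=20=t, 70→(70−1)÷3=23=w, 16→(16−1)÷3=5=e, 43→(43−1)÷3=14=n, 61→(61−1)÷3=20=t, 76→(76−1)÷3=25=y.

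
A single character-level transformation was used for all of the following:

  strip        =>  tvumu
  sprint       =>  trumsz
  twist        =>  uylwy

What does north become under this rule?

In strip: s→t is +1, t→v is +2, r→u is +3, i→m is +4 — the shift increases by 1 each position. Letter i (0-indexed) is shifted by i+1, so successive shifts are 1, 2, 3, ….
Applying it to north: n+1=o, o+2=q, r+3=u, t+4=x, h+5=m.

oquxm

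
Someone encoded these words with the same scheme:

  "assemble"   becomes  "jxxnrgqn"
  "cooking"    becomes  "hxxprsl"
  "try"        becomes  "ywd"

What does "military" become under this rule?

Vowels shift forward by 9 and consonants shift forward by 5.
For military: m(cons)+5=r, i(vowel)+9=r, l(cons)+5=q, i(vowel)+9=r, t(cons)+5=y, a(vowel)+9=j, r(cons)+5=w, y(cons)+5=d.

rrqryjwd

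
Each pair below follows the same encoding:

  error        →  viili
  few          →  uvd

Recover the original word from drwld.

widow

This is the alphabet-reversal cipher (Atbash): a becomes z, b becomes y, etc.
Reversing it on drwld: d↔w, r↔i, w↔d, l↔o, d↔w.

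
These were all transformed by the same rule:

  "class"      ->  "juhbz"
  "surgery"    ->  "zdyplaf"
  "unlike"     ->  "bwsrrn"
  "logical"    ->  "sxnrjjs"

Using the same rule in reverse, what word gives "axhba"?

Shifts by position in class: pos 0: c→j (+7), pos 1: l→u (+9), pos 2: a→h (+7), pos 3: s→b (+9) — repeating every 2. It's a Vigenère-style cipher with numeric key [7,9]: position i shifts by key[i mod 2].
Undoing it on axhba: a−7=t, x−9=o, h−7=a, b−9=s, a−7=t.

toast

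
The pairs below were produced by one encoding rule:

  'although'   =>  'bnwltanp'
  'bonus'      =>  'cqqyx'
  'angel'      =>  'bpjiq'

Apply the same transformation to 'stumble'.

tvxqgrl

Each letter shifts forward by (position + 1), i.e. 1, 2, 3, … — the shift grows by one for each successive letter.
For stumble: s+1=t, t+2=v, u+3=x, m+4=q, b+5=g, l+6=r, e+7=l.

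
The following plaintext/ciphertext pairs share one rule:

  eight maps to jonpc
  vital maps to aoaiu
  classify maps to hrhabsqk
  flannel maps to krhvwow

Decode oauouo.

jungle

In eight: e→j is +5, i→o is +6, g→n is +7, h→p is +8 — the shift increases by 1 each position. Each letter shifts forward by (position + 5), i.e. 5, 6, 7, … — the shift grows by one for each successive letter.
Undoing it on oauouo: o−5=j, a−6=u, u−7=n, o−8=g, u−9=l, o−10=e.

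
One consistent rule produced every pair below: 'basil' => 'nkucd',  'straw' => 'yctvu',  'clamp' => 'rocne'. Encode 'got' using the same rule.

vqi

The output letters match the input read backwards, each shifted +2: basil reversed is lisab. Two steps: reverse the string, then apply a Caesar shift of +2.
Applying it to got: reverse → tog; then shift: t+2=v, o+2=q, g+2=i.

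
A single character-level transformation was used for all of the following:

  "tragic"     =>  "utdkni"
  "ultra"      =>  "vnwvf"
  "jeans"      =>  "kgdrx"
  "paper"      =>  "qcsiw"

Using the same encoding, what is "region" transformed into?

sgjmtt

In tragic: t→u is +1, r→t is +2, a→d is +3, g→k is +4 — the shift increases by 1 each position. The shift increases by 1 at each position, starting from +1: 1, 2, 3, ….
Applying it to region: r+1=s, e+2=g, g+3=j, i+4=m, o+5=t, n+6=t.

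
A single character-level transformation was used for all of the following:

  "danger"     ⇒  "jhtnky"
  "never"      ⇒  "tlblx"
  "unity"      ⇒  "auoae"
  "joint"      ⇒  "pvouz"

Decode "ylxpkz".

Shifts by position in danger: pos 0: d→j (+6), pos 1: a→h (+7), pos 2: n→t (+6), pos 3: g→n (+7) — repeating every 2. A repeating key of period 2 is used — shifts +6, +7 over and over.
Reversing it on ylxpkz: y−6=s, l−7=e, x−6=r, p−7=i, k−6=e, z−7=s.

series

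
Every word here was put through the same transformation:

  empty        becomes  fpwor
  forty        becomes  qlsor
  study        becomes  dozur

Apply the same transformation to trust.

oszdo

e(4)→f(5) and m(12)→p(15) fit y≡11x+13 (mod 26); the inverse of 11 mod 26 is 19. This is an affine cipher: with a=0,…,z=25, each position x becomes (11x+13) mod 26.
Applying it to trust: t(19)→11·19+13≡14=o; r(17)→11·17+13≡18=s; u(20)→11·20+13≡25=z; s(18)→11·18+13≡3=d; t(19)→11·19+13≡14=o (all mod 26).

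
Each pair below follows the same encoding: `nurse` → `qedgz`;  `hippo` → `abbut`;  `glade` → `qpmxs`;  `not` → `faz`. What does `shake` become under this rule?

qwmte

The output letters match the input read backwards, each shifted +12: nurse reversed is esrun. Read the word backwards and shift each letter +12.
For shake: reverse → ekahs; then shift: e+12=q, k+12=w, a+12=m, h+12=t, s+12=e.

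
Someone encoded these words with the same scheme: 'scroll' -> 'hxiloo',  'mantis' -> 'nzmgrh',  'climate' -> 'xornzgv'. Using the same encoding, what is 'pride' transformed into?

kirwv

Each pair mirrors across the alphabet (s↔h, c↔x, r↔i): positions sum to 25. Letters are reflected about the middle of the alphabet (position → 25−position): Atbash.
For pride: p↔k, r↔i, i↔r, d↔w, e↔v.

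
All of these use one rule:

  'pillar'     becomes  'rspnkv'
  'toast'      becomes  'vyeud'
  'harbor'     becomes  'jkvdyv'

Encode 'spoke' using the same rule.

It's a Vigenère-style cipher with numeric key [2,10,4]: position i shifts by key[i mod 3].
On spoke: s+2=u, p+10=z, o+4=s, k+2=m, e+10=o.

uzsmo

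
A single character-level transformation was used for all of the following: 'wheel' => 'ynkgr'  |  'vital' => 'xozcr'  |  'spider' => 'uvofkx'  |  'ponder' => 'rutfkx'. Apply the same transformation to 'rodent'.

Shifts by position in wheel: pos 0: w→y (+2), pos 1: h→n (+6), pos 2: e→k (+6), pos 3: e→g (+2), pos 4: l→r (+6) — repeating every 3. The shifts repeat in a cycle of length 3: positions 0,1,… shift by +2, +6, +6, then the pattern repeats.
On rodent: r+2=t, o+6=u, d+6=j, e+2=g, n+6=t, t+6=z.

tujgtz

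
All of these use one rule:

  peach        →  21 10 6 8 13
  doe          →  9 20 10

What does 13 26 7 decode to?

hub

p is letter #16 and maps to 21: an offset of 5. The number is (letter's place in the alphabet, a=1) + 5.
Reversing it on 13 26 7: 13→(13−5)÷1=8=h, 26→(26−5)÷1=21=u, 7→(7−5)÷1=2=b.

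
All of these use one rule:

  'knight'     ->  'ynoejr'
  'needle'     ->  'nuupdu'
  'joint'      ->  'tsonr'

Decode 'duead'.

legal

Each letter's alphabet position (a=0..z=25) is mapped through 5·x+0 mod 26 — an affine cipher.
Decoding duead: d(3)→21·(3−0)≡11=l; u(20)→21·(20−0)≡4=e; e(4)→21·(4−0)≡6=g; a(0)→21·(0−0)≡0=a; d(3)→21·(3−0)≡11=l (all mod 26).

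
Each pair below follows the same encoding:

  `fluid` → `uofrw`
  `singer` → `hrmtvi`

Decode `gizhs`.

trash

Each pair mirrors across the alphabet (f↔u, l↔o, u↔f): positions sum to 25. Letters are reflected about the middle of the alphabet (position → 25−position): Atbash.
Reversing it on gizhs: g↔t, i↔r, z↔a, h↔s, s↔h.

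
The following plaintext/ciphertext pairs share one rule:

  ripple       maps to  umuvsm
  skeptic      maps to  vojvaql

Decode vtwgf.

In ripple: r→u is +3, i→m is +4, p→u is +5, p→v is +6 — the shift increases by 1 each position. Letter i (0-indexed) is shifted by i+3, so successive shifts are 3, 4, 5, ….
Reversing it on vtwgf: v−3=s, t−4=p, w−5=r, g−6=a, f−7=y.

spray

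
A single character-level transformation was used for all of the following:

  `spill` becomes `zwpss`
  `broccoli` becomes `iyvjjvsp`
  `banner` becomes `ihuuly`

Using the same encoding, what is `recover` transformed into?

Each letter is shifted forward by 7 in the alphabet (a Caesar shift of +7).
For recover: r+7=y, e+7=l, c+7=j, o+7=v, v+7=c, e+7=l, r+7=y.

yljvcly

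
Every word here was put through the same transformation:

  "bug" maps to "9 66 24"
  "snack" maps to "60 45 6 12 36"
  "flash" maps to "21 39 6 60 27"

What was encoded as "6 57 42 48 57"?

armor

b(#2)→9 and u(#21)→66: differences scale by 3, so n = 3·pos + 3. The formula is n = 3×(alphabet index, a=1) + 3.
Reversing it on 6 57 42 48 57: 6→(6−3)÷3=1=a, 57→(57−3)÷3=18=r, 42→(42−3)÷3=13=m, 48→(48−3)÷3=15=o, 57→(57−3)÷3=18=r.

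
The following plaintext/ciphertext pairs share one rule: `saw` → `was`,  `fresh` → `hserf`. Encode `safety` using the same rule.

ytefas

The output letters match the input read backwards: saw reversed is was. It's just the letters in reverse order.
Applying it to safety: reverse → ytefas.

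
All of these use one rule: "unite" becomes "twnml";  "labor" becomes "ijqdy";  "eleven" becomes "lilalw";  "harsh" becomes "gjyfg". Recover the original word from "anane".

vivid

u(20)→t(19) and n(13)→w(22) fit y≡7x+9 (mod 26); the inverse of 7 mod 26 is 15. Treating letters as 0–25, the rule is x ↦ 7x + 9 (mod 26).
Decoding anane: a(0)→15·(0−9)≡21=v; n(13)→15·(13−9)≡8=i; a(0)→15·(0−9)≡21=v; n(13)→15·(13−9)≡8=i; e(4)→15·(4−9)≡3=d (all mod 26).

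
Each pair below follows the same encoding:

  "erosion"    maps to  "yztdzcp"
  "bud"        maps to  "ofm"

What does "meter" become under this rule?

cpepx

The output letters match the input read backwards, each shifted +11: erosion reversed is noisore. Two steps: reverse the string, then apply a Caesar shift of +11.
Applying it to meter: reverse → retem; then shift: r+11=c, e+11=p, t+11=e, e+11=p, m+11=x.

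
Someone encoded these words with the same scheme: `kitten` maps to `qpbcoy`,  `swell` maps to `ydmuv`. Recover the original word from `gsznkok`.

Each letter shifts forward by (position + 6), i.e. 6, 7, 8, … — the shift grows by one for each successive letter.
Decoding gsznkok: g−6=a, s−7=l, z−8=r, n−9=e, k−10=a, o−11=d, k−12=y.

already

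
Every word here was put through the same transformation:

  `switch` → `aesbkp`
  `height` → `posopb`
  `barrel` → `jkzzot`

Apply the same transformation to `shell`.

The shift depends on letter class: consonant s→a is +8, but vowel i→s is +10. Vowels shift forward by 10 and consonants shift forward by 8.
On shell: s(cons)+8=a, h(cons)+8=p, e(vowel)+10=o, l(cons)+8=t, l(cons)+8=t.

apott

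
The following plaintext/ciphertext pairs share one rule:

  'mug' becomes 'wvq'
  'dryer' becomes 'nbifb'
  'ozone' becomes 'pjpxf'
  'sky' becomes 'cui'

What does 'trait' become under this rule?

dbbjd

The shift depends on letter class: consonant m→w is +10, but vowel u→v is +1. Two shifts are in play — +1 for a/e/i/o/u, +10 for every other letter.
For trait: t(cons)+10=d, r(cons)+10=b, a(vowel)+1=b, i(vowel)+1=j, t(cons)+10=d.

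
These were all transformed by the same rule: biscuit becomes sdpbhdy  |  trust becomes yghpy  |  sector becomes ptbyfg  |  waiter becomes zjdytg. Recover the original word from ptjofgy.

b(1)→s(18) and i(8)→d(3) fit y≡9x+9 (mod 26); the inverse of 9 mod 26 is 3. Each letter's alphabet position (a=0..z=25) is mapped through 9·x+9 mod 26 — an affine cipher.
Decoding ptjofgy: p(15)→3·(15−9)≡18=s; t(19)→3·(19−9)≡4=e; j(9)→3·(9−9)≡0=a; o(14)→3·(14−9)≡15=p; f(5)→3·(5−9)≡14=o; g(6)→3·(6−9)≡17=r; y(24)→3·(24−9)≡19=t (all mod 26).

seaport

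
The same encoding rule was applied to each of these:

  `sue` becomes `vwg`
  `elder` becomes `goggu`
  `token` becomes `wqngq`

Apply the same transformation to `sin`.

vkq

The shift depends on letter class: consonant s→v is +3, but vowel u→w is +2. Vowels shift forward by 2 and consonants shift forward by 3.
Applying it to sin: s(cons)+3=v, i(vowel)+2=k, n(cons)+3=q.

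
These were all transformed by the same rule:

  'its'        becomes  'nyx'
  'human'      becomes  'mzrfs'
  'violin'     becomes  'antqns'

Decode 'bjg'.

Compare letters: i→n is +5, t→y is +5, s→x is +5 — a constant shift. It's a constant shift of +5 (ROT5).
Reversing it on bjg: b−5=w, j−5=e, g−5=b.

web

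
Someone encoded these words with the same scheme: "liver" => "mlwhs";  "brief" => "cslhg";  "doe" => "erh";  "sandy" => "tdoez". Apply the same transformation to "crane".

The shift depends on letter class: consonant l→m is +1, but vowel i→l is +3. The rule splits by letter class: vowels +3, consonants +1.
On crane: c(cons)+1=d, r(cons)+1=s, a(vowel)+3=d, n(cons)+1=o, e(vowel)+3=h.

dsdoh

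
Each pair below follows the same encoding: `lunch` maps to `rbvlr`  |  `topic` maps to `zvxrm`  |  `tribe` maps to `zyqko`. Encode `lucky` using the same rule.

In lunch: l→r is +6, u→b is +7, n→v is +8, c→l is +9 — the shift increases by 1 each position. Each letter shifts forward by (position + 6), i.e. 6, 7, 8, … — the shift grows by one for each successive letter.
On lucky: l+6=r, u+7=b, c+8=k, k+9=t, y+10=i.

rbkti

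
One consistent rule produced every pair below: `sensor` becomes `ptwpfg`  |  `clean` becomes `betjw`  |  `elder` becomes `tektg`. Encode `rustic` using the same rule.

ghpydb

s(18)→p(15) and e(4)→t(19) fit y≡9x+9 (mod 26); the inverse of 9 mod 26 is 3. This is an affine cipher: with a=0,…,z=25, each position x becomes (9x+9) mod 26.
On rustic: r(17)→9·17+9≡6=g; u(20)→9·20+9≡7=h; s(18)→9·18+9≡15=p; t(19)→9·19+9≡24=y; i(8)→9·8+9≡3=d; c(2)→9·2+9≡1=b (all mod 26).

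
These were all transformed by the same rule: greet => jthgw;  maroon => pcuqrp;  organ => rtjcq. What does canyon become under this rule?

fcqarp

Shifts by position in greet: pos 0: g→j (+3), pos 1: r→t (+2), pos 2: e→h (+3), pos 3: e→g (+2) — repeating every 2. It's a Vigenère-style cipher with numeric key [3,2]: position i shifts by key[i mod 2].
Applying it to canyon: c+3=f, a+2=c, n+3=q, y+2=a, o+3=r, n+2=p.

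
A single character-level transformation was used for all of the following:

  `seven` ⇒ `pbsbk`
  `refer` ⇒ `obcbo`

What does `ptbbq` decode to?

Compare letters: s→p is +23, e→b is +23, v→s is +23 — a constant shift. It's a constant shift of +23 (ROT23).
Decoding ptbbq: p−23=s, t−23=w, b−23=e, b−23=e, q−23=t.

sweet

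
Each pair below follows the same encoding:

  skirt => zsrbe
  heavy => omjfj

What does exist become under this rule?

lfrce

In skirt: s→z is +7, k→s is +8, i→r is +9, r→b is +10 — the shift increases by 1 each position. Each letter shifts forward by (position + 7), i.e. 7, 8, 9, … — the shift grows by one for each successive letter.
For exist: e+7=l, x+8=f, i+9=r, s+10=c, t+11=e.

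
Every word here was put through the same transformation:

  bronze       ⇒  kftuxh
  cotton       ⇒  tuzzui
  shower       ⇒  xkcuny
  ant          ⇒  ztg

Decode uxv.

Read the word backwards and shift each letter +6.
Undoing it on uxv: shift back: u−6=o, x−6=r, v−6=p → orp; then reverse → pro.

pro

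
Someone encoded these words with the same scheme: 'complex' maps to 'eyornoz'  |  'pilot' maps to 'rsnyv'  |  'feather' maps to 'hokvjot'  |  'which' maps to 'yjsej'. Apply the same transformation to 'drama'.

ftkok

Two shifts are in play — +10 for a/e/i/o/u, +2 for every other letter.
On drama: d(cons)+2=f, r(cons)+2=t, a(vowel)+10=k, m(cons)+2=o, a(vowel)+10=k.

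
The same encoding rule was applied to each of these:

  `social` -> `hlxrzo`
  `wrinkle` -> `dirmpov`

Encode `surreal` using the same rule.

Each letter is replaced by its mirror in the alphabet: a↔z, b↔y, c↔x, and so on (the Atbash cipher).
For surreal: s↔h, u↔f, r↔i, r↔i, e↔v, a↔z, l↔o.

hfiivzo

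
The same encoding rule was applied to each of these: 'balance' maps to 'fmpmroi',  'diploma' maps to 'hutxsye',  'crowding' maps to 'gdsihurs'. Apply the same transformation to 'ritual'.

vuxgex

Shifts by position in balance: pos 0: b→f (+4), pos 1: a→m (+12), pos 2: l→p (+4), pos 3: a→m (+12) — repeating every 2. A repeating key of period 2 is used — shifts +4, +12 over and over.
Applying it to ritual: r+4=v, i+12=u, t+4=x, u+12=g, a+4=e, l+12=x.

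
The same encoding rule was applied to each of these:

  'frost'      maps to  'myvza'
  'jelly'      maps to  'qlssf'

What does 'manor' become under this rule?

This is a Caesar cipher with shift 7.
Applying it to manor: m+7=t, a+7=h, n+7=u, o+7=v, r+7=y.

thuvy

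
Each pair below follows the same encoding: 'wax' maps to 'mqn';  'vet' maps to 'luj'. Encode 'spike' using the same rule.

ifyau

Compare letters: w→m is +16, a→q is +16, x→n is +16 — a constant shift. It's a constant shift of +16 (ROT16).
For spike: s+16=i, p+16=f, i+16=y, k+16=a, e+16=u.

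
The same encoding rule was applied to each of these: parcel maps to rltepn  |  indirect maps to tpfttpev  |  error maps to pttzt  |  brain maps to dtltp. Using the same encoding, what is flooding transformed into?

hnzzftpi

Vowels shift forward by 11 and consonants shift forward by 2.
Applying it to flooding: f(cons)+2=h, l(cons)+2=n, o(vowel)+11=z, o(vowel)+11=z, d(cons)+2=f, i(vowel)+11=t, n(cons)+2=p, g(cons)+2=i.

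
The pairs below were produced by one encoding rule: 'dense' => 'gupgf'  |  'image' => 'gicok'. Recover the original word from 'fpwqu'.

The output letters match the input read backwards, each shifted +2: dense reversed is esned. The word is reversed, then every letter is shifted forward by 2.
Decoding fpwqu: shift back: f−2=d, p−2=n, w−2=u, q−2=o, u−2=s → dnuos; then reverse → sound.

sound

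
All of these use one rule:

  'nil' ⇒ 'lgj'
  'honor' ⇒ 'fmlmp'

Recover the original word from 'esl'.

Compare letters: n→l is +24, i→g is +24, l→j is +24 — a constant shift. It's a constant shift of +24 (ROT24).
Reversing it on esl: e−24=g, s−24=u, l−24=n.

gun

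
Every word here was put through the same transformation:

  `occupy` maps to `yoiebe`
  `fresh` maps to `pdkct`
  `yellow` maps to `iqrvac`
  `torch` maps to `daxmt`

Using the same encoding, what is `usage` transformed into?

eegqq

Shifts by position in occupy: pos 0: o→y (+10), pos 1: c→o (+12), pos 2: c→i (+6), pos 3: u→e (+10), pos 4: p→b (+12), pos 5: y→e (+6) — repeating every 3. The shifts repeat in a cycle of length 3: positions 0,1,… shift by +10, +12, +6, then the pattern repeats.
For usage: u+10=e, s+12=e, a+6=g, g+10=q, e+12=q.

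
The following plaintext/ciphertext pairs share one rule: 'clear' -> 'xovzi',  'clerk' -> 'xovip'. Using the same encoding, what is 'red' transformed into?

ivw

Each pair mirrors across the alphabet (c↔x, l↔o, e↔v): positions sum to 25. This is the alphabet-reversal cipher (Atbash): a becomes z, b becomes y, etc.
For red: r↔i, e↔v, d↔w.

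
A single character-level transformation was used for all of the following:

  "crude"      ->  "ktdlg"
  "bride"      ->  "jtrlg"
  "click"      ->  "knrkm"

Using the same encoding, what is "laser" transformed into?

tcbmt

Shifts by position in crude: pos 0: c→k (+8), pos 1: r→t (+2), pos 2: u→d (+9), pos 3: d→l (+8), pos 4: e→g (+2) — repeating every 3. It's a Vigenère-style cipher with numeric key [8,2,9]: position i shifts by key[i mod 3].
Applying it to laser: l+8=t, a+2=c, s+9=b, e+8=m, r+2=t.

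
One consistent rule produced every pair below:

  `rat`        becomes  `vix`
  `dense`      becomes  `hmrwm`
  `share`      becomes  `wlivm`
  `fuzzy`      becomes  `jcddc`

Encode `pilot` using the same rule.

tqpwx

The shift depends on letter class: consonant r→v is +4, but vowel a→i is +8. Vowels shift forward by 8 and consonants shift forward by 4.
Applying it to pilot: p(cons)+4=t, i(vowel)+8=q, l(cons)+4=p, o(vowel)+8=w, t(cons)+4=x.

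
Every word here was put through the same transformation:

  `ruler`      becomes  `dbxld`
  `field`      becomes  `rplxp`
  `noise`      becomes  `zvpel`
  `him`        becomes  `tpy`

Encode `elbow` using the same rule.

The shift depends on letter class: consonant r→d is +12, but vowel u→b is +7. The rule splits by letter class: vowels +7, consonants +12.
On elbow: e(vowel)+7=l, l(cons)+12=x, b(cons)+12=n, o(vowel)+7=v, w(cons)+12=i.

lxnvi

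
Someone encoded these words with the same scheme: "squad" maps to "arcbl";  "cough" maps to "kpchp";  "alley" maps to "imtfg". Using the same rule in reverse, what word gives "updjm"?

Shifts by position in squad: pos 0: s→a (+8), pos 1: q→r (+1), pos 2: u→c (+8), pos 3: a→b (+1) — repeating every 2. The shifts repeat in a cycle of length 2: positions 0,1,… shift by +8, +1, then the pattern repeats.
Decoding updjm: u−8=m, p−1=o, d−8=v, j−1=i, m−8=e.

movie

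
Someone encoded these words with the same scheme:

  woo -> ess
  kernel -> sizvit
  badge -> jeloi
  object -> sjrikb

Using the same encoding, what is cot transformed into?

ksb

The shift depends on letter class: consonant w→e is +8, but vowel o→s is +4. Two shifts are in play — +4 for a/e/i/o/u, +8 for every other letter.
Applying it to cot: c(cons)+8=k, o(vowel)+4=s, t(cons)+8=b.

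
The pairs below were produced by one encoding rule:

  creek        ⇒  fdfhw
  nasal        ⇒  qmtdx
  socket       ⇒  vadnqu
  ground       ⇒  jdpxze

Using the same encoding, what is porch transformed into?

sasft

Shifts by position in creek: pos 0: c→f (+3), pos 1: r→d (+12), pos 2: e→f (+1), pos 3: e→h (+3), pos 4: k→w (+12) — repeating every 3. The shifts repeat in a cycle of length 3: positions 0,1,… shift by +3, +12, +1, then the pattern repeats.
For porch: p+3=s, o+12=a, r+1=s, c+3=f, h+12=t.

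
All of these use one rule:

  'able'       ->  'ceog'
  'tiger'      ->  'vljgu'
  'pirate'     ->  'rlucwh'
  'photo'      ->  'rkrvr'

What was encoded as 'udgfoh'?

Shifts by position in able: pos 0: a→c (+2), pos 1: b→e (+3), pos 2: l→o (+3), pos 3: e→g (+2) — repeating every 3. A repeating key of period 3 is used — shifts +2, +3, +3 over and over.
Reversing it on udgfoh: u−2=s, d−3=a, g−3=d, f−2=d, o−3=l, h−3=e.

saddle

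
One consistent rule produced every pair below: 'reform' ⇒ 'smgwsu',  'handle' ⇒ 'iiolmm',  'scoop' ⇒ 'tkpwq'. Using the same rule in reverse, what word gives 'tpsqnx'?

shrimp

Shifts by position in reform: pos 0: r→s (+1), pos 1: e→m (+8), pos 2: f→g (+1), pos 3: o→w (+8) — repeating every 2. The shifts repeat in a cycle of length 2: positions 0,1,… shift by +1, +8, then the pattern repeats.
Decoding tpsqnx: t−1=s, p−8=h, s−1=r, q−8=i, n−1=m, x−8=p.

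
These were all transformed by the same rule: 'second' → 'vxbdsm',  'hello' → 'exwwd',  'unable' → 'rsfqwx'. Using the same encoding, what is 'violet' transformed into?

cpdwxg

This is an affine cipher: with a=0,…,z=25, each position x becomes (11x+5) mod 26.
For violet: v(21)→11·21+5≡2=c; i(8)→11·8+5≡15=p; o(14)→11·14+5≡3=d; l(11)→11·11+5≡22=w; e(4)→11·4+5≡23=x; t(19)→11·19+5≡6=g (all mod 26).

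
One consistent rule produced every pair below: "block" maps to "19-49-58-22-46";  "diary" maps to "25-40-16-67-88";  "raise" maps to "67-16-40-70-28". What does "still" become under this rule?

b(#2)→19 and l(#12)→49: differences scale by 3, so n = 3·pos + 13. Each letter becomes 3×(its alphabet position, a=1..z=26) + 13.
On still: s=19→70, t=20→73, i=9→40, l=12→49, l=12→49.

70-73-40-49-49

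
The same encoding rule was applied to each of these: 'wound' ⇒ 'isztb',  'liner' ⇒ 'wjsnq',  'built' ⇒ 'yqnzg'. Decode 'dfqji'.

delay

The output letters match the input read backwards, each shifted +5: wound reversed is dnuow. Two steps: reverse the string, then apply a Caesar shift of +5.
Reversing it on dfqji: shift back: d−5=y, f−5=a, q−5=l, j−5=e, i−5=d → yaled; then reverse → delay.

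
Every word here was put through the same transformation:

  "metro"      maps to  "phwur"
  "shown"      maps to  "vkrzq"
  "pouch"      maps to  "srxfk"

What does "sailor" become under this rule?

Compare letters: m→p is +3, e→h is +3, t→w is +3 — a constant shift. It's a constant shift of +3 (ROT3).
On sailor: s+3=v, a+3=d, i+3=l, l+3=o, o+3=r, r+3=u.

vdloru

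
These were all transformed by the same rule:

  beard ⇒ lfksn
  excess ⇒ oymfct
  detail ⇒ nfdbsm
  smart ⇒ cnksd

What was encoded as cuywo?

stove

Shifts by position in beard: pos 0: b→l (+10), pos 1: e→f (+1), pos 2: a→k (+10), pos 3: r→s (+1) — repeating every 2. It's a Vigenère-style cipher with numeric key [10,1]: position i shifts by key[i mod 2].
Reversing it on cuywo: c−10=s, u−1=t, y−10=o, w−1=v, o−10=e.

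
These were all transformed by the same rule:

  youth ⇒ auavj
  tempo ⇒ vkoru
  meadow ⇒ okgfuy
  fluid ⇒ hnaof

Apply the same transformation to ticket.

The rule splits by letter class: vowels +6, consonants +2.
For ticket: t(cons)+2=v, i(vowel)+6=o, c(cons)+2=e, k(cons)+2=m, e(vowel)+6=k, t(cons)+2=v.

voemkv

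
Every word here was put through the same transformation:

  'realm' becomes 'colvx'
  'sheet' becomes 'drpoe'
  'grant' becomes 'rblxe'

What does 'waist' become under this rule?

hktce

Shifts by position in realm: pos 0: r→c (+11), pos 1: e→o (+10), pos 2: a→l (+11), pos 3: l→v (+10) — repeating every 2. A repeating key of period 2 is used — shifts +11, +10 over and over.
For waist: w+11=h, a+10=k, i+11=t, s+10=c, t+11=e.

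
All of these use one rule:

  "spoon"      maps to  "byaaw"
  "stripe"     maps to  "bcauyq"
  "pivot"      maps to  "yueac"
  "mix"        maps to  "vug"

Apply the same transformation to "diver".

Vowels shift forward by 12 and consonants shift forward by 9.
On diver: d(cons)+9=m, i(vowel)+12=u, v(cons)+9=e, e(vowel)+12=q, r(cons)+9=a.

mueqa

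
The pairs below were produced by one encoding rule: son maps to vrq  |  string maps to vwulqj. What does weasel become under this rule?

Compare letters: s→v is +3, o→r is +3, n→q is +3 — a constant shift. This is a Caesar cipher with shift 3.
For weasel: w+3=z, e+3=h, a+3=d, s+3=v, e+3=h, l+3=o.

zhdvho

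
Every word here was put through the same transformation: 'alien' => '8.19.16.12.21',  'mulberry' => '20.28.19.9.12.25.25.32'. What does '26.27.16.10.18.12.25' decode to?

sticker

Letters become their 1-based position plus 7 (so a→8, b→9, …).
Reversing it on 26.27.16.10.18.12.25: 26→(26−7)÷1=19=s, 27→(27−7)÷1=20=t, 16→(16−7)÷1=9=i, 10→(10−7)÷1=3=c, 18→(18−7)÷1=11=k, 12→(12−7)÷1=5=e, 25→(25−7)÷1=18=r.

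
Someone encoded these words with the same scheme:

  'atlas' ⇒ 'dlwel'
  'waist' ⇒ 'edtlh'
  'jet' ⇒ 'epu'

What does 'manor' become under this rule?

The output letters match the input read backwards, each shifted +11: atlas reversed is salta. Two steps: reverse the string, then apply a Caesar shift of +11.
On manor: reverse → ronam; then shift: r+11=c, o+11=z, n+11=y, a+11=l, m+11=x.

czylx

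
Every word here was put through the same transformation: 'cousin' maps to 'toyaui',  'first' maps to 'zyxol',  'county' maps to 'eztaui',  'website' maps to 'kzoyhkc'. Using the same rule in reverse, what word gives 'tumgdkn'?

Read the word backwards and shift each letter +6.
Decoding tumgdkn: shift back: t−6=n, u−6=o, m−6=g, g−6=a, d−6=x, k−6=e, n−6=h → nogaxeh; then reverse → hexagon.

hexagon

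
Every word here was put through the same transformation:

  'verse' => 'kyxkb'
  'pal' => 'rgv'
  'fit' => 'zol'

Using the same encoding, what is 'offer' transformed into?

Read the word backwards and shift each letter +6.
Applying it to offer: reverse → reffo; then shift: r+6=x, e+6=k, f+6=l, f+6=l, o+6=u.

xkllu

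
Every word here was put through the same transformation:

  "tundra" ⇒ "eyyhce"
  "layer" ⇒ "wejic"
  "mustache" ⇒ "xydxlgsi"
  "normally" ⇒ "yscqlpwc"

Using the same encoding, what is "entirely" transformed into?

premciwc

Shifts by position in tundra: pos 0: t→e (+11), pos 1: u→y (+4), pos 2: n→y (+11), pos 3: d→h (+4) — repeating every 2. The shifts repeat in a cycle of length 2: positions 0,1,… shift by +11, +4, then the pattern repeats.
For entirely: e+11=p, n+4=r, t+11=e, i+4=m, r+11=c, e+4=i, l+11=w, y+4=c.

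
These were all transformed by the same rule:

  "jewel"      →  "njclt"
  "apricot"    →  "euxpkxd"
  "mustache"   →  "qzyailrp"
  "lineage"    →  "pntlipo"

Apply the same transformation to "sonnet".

In jewel: j→n is +4, e→j is +5, w→c is +6, e→l is +7 — the shift increases by 1 each position. Each letter shifts forward by (position + 4), i.e. 4, 5, 6, … — the shift grows by one for each successive letter.
On sonnet: s+4=w, o+5=t, n+6=t, n+7=u, e+8=m, t+9=c.

wttumc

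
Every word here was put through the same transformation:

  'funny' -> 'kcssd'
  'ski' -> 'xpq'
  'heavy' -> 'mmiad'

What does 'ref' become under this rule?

The shift depends on letter class: consonant f→k is +5, but vowel u→c is +8. Vowels shift forward by 8 and consonants shift forward by 5.
Applying it to ref: r(cons)+5=w, e(vowel)+8=m, f(cons)+5=k.

wmk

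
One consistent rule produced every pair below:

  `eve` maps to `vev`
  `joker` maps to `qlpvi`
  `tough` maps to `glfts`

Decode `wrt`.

dig

Each pair mirrors across the alphabet (e↔v, v↔e, e↔v): positions sum to 25. Each letter is replaced by its mirror in the alphabet: a↔z, b↔y, c↔x, and so on (the Atbash cipher).
Reversing it on wrt: w↔d, r↔i, t↔g.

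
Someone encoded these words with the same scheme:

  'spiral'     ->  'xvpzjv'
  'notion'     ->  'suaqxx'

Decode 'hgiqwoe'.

cabinet

In spiral: s→x is +5, p→v is +6, i→p is +7, r→z is +8 — the shift increases by 1 each position. Letter i (0-indexed) is shifted by i+5, so successive shifts are 5, 6, 7, ….
Decoding hgiqwoe: h−5=c, g−6=a, i−7=b, q−8=i, w−9=n, o−10=e, e−11=t.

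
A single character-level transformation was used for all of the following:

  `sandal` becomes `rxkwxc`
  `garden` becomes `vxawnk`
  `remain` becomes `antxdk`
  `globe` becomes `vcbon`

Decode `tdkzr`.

minus

This is an affine cipher: with a=0,…,z=25, each position x becomes (17x+23) mod 26.
Undoing it on tdkzr: t(19)→23·(19−23)≡12=m; d(3)→23·(3−23)≡8=i; k(10)→23·(10−23)≡13=n; z(25)→23·(25−23)≡20=u; r(17)→23·(17−23)≡18=s (all mod 26).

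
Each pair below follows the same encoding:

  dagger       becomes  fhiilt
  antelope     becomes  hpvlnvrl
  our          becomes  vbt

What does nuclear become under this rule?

The rule splits by letter class: vowels +7, consonants +2.
On nuclear: n(cons)+2=p, u(vowel)+7=b, c(cons)+2=e, l(cons)+2=n, e(vowel)+7=l, a(vowel)+7=h, r(cons)+2=t.

pbenlht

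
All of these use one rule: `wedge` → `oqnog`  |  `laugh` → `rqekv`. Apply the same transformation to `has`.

ckr

The output letters match the input read backwards, each shifted +10: wedge reversed is egdew. The word is reversed, then every letter is shifted forward by 10.
Applying it to has: reverse → sah; then shift: s+10=c, a+10=k, h+10=r.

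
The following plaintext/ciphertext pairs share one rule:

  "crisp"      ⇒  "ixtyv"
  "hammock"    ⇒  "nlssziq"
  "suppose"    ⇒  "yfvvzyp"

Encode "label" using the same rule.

rlhpr

The shift depends on letter class: consonant c→i is +6, but vowel i→t is +11. The rule splits by letter class: vowels +11, consonants +6.
On label: l(cons)+6=r, a(vowel)+11=l, b(cons)+6=h, e(vowel)+11=p, l(cons)+6=r.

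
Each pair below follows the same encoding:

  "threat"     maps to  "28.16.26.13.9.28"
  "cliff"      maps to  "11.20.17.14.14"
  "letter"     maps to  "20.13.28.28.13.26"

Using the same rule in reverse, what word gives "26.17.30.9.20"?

Each letter is replaced by its alphabet position (a=1..z=26) + 8.
Undoing it on 26.17.30.9.20: 26→(26−8)÷1=18=r, 17→(17−8)÷1=9=i, 30→(30−8)÷1=22=v, 9→(9−8)÷1=1=a, 20→(20−8)÷1=12=l.

rival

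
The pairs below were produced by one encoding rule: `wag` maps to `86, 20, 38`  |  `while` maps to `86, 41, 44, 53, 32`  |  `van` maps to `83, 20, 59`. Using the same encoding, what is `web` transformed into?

w(#23)→86 and a(#1)→20: differences scale by 3, so n = 3·pos + 17. With a=1..z=26, the number is 3·pos + 17.
Applying it to web: w=23→86, e=5→32, b=2→23.

86, 32, 23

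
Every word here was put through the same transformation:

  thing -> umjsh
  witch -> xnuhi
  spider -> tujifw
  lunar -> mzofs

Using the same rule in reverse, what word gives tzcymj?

Shifts by position in thing: pos 0: t→u (+1), pos 1: h→m (+5), pos 2: i→j (+1), pos 3: n→s (+5) — repeating every 2. A repeating key of period 2 is used — shifts +1, +5 over and over.
Reversing it on tzcymj: t−1=s, z−5=u, c−1=b, y−5=t, m−1=l, j−5=e.

subtle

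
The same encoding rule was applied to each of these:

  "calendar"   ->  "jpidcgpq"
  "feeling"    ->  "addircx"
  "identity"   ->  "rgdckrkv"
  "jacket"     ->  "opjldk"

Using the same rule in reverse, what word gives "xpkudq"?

gather

Treating letters as 0–25, the rule is x ↦ 23x + 15 (mod 26).
Undoing it on xpkudq: x(23)→17·(23−15)≡6=g; p(15)→17·(15−15)≡0=a; k(10)→17·(10−15)≡19=t; u(20)→17·(20−15)≡7=h; d(3)→17·(3−15)≡4=e; q(16)→17·(16−15)≡17=r (all mod 26).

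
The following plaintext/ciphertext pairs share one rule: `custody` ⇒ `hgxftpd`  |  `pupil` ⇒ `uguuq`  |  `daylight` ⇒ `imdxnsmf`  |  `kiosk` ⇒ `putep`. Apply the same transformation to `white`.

btnfj

Shifts by position in custody: pos 0: c→h (+5), pos 1: u→g (+12), pos 2: s→x (+5), pos 3: t→f (+12) — repeating every 2. A repeating key of period 2 is used — shifts +5, +12 over and over.
For white: w+5=b, h+12=t, i+5=n, t+12=f, e+5=j.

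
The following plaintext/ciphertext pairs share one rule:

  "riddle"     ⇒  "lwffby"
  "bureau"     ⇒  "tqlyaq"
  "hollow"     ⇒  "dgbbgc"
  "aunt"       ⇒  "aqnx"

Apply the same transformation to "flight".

rbwkdx

r(17)→l(11) and i(8)→w(22) fit y≡19x+0 (mod 26); the inverse of 19 mod 26 is 11. Each letter's alphabet position (a=0..z=25) is mapped through 19·x+0 mod 26 — an affine cipher.
On flight: f(5)→19·5+0≡17=r; l(11)→19·11+0≡1=b; i(8)→19·8+0≡22=w; g(6)→19·6+0≡10=k; h(7)→19·7+0≡3=d; t(19)→19·19+0≡23=x (all mod 26).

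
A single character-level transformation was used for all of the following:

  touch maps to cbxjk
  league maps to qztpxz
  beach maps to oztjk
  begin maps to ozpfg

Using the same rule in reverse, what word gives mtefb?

radio

t(19)→c(2) and o(14)→b(1) fit y≡21x+19 (mod 26); the inverse of 21 mod 26 is 5. This is an affine cipher: with a=0,…,z=25, each position x becomes (21x+19) mod 26.
Decoding mtefb: m(12)→5·(12−19)≡17=r; t(19)→5·(19−19)≡0=a; e(4)→5·(4−19)≡3=d; f(5)→5·(5−19)≡8=i; b(1)→5·(1−19)≡14=o (all mod 26).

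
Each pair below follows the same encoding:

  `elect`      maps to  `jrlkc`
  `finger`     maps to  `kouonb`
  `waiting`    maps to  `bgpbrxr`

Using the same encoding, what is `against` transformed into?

fmhqwce

In elect: e→j is +5, l→r is +6, e→l is +7, c→k is +8 — the shift increases by 1 each position. Letter i (0-indexed) is shifted by i+5, so successive shifts are 5, 6, 7, ….
On against: a+5=f, g+6=m, a+7=h, i+8=q, n+9=w, s+10=c, t+11=e.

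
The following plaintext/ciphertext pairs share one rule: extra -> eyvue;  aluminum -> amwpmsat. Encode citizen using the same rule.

In extra: e→e is +0, x→y is +1, t→v is +2, r→u is +3 — the shift increases by 1 each position. The shift increases by 1 at each position, starting from +0: 0, 1, 2, ….
Applying it to citizen: c+0=c, i+1=j, t+2=v, i+3=l, z+4=d, e+5=j, n+6=t.

cjvldjt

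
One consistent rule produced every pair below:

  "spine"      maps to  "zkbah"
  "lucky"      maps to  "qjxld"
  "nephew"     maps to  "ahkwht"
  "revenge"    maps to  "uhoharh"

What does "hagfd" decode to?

enjoy

s(18)→z(25) and p(15)→k(10) fit y≡5x+13 (mod 26); the inverse of 5 mod 26 is 21. This is an affine cipher: with a=0,…,z=25, each position x becomes (5x+13) mod 26.
Reversing it on hagfd: h(7)→21·(7−13)≡4=e; a(0)→21·(0−13)≡13=n; g(6)→21·(6−13)≡9=j; f(5)→21·(5−13)≡14=o; d(3)→21·(3−13)≡24=y (all mod 26).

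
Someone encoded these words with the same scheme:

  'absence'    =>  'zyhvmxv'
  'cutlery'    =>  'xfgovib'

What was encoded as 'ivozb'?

relay

Each pair mirrors across the alphabet (a↔z, b↔y, s↔h): positions sum to 25. Letters are reflected about the middle of the alphabet (position → 25−position): Atbash.
Decoding ivozb: i↔r, v↔e, o↔l, z↔a, b↔y.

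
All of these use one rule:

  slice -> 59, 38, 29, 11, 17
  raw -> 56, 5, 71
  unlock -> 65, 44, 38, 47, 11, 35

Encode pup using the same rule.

50, 65, 50

s(#19)→59 and l(#12)→38: differences scale by 3, so n = 3·pos + 2. The formula is n = 3×(alphabet index, a=1) + 2.
On pup: p=16→50, u=21→65, p=16→50.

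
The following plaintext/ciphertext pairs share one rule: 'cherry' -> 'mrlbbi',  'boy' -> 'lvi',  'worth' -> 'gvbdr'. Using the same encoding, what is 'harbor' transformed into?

The rule splits by letter class: vowels +7, consonants +10.
Applying it to harbor: h(cons)+10=r, a(vowel)+7=h, r(cons)+10=b, b(cons)+10=l, o(vowel)+7=v, r(cons)+10=b.

rhblvb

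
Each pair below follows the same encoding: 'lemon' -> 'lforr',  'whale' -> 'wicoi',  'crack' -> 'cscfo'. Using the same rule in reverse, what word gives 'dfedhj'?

decade

In lemon: l→l is +0, e→f is +1, m→o is +2, o→r is +3 — the shift increases by 1 each position. Letter i (0-indexed) is shifted by i+0, so successive shifts are 0, 1, 2, ….
Reversing it on dfedhj: d−0=d, f−1=e, e−2=c, d−3=a, h−4=d, j−5=e.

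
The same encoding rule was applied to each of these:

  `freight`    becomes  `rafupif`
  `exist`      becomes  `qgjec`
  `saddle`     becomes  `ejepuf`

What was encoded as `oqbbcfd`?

chapter

A repeating key of period 3 is used — shifts +12, +9, +1 over and over.
Reversing it on oqbbcfd: o−12=c, q−9=h, b−1=a, b−12=p, c−9=t, f−1=e, d−12=r.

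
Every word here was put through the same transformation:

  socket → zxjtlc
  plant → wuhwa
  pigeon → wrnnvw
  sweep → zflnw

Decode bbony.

It's a Vigenère-style cipher with numeric key [7,9]: position i shifts by key[i mod 2].
Undoing it on bbony: b−7=u, b−9=s, o−7=h, n−9=e, y−7=r.

usher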